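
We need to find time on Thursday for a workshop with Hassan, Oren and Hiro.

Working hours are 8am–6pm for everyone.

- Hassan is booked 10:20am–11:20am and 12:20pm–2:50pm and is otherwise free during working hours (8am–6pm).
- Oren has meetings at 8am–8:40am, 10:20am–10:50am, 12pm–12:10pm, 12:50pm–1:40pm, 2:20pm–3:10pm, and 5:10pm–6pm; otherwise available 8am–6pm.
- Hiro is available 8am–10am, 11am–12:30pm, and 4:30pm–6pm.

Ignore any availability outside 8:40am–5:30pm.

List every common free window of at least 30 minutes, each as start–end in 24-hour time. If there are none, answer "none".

08:40–10:00, 11:20–12:00, 16:30–17:10

Hassan free within 08:00–18:00: 08:00–10:20, 11:20–12:20, 14:50–18:00.
Oren free within 08:00–18:00: 08:40–10:20, 10:50–12:00, 12:10–12:50, 13:40–14:20, 15:10–17:10.
Hassan ∩ Oren: 08:40–10:20, 11:20–12:00, 12:10–12:20, 15:10–17:10.
Hassan ∩ Oren ∩ Hiro: 08:40–10:00, 11:20–12:00, 12:10–12:20, 16:30–17:10.
Restricted to 08:40–17:30: 08:40–10:00, 11:20–12:00, 12:10–12:20, 16:30–17:10.
Windows ≥ 30 min: 08:40–10:00, 11:20–12:00, 16:30–17:10.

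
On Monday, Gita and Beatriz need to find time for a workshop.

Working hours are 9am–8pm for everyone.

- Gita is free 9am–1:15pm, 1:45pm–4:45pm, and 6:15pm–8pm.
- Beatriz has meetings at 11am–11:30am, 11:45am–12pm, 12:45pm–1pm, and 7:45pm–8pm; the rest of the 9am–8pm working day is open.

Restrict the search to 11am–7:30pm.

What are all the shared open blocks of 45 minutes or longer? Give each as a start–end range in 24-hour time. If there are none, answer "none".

12:00–12:45, 13:45–16:45, 18:15–19:30

Beatriz free within 09:00–20:00: 09:00–11:00, 11:30–11:45, 12:00–12:45, 13:00–19:45.
Gita ∩ Beatriz: 09:00–11:00, 11:30–11:45, 12:00–12:45, 13:00–13:15, 13:45–16:45, 18:15–19:45.
Restricted to 11:00–19:30: 11:30–11:45, 12:00–12:45, 13:00–13:15, 13:45–16:45, 18:15–19:30.
Windows ≥ 45 min: 12:00–12:45, 13:45–16:45, 18:15–19:30.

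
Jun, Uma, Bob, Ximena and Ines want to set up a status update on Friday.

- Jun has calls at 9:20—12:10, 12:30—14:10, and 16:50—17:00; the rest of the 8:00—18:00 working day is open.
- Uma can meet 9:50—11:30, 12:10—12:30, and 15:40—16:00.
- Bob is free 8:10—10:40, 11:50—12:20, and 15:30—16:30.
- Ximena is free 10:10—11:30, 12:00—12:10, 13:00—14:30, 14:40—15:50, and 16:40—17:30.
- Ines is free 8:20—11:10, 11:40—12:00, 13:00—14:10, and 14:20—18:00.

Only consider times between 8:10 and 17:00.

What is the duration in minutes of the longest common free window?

Jun free within 08:00–18:00: 08:00–09:20, 12:10–12:30, 14:10–16:50, 17:00–18:00.
Jun ∩ Uma: 12:10–12:30, 15:40–16:00.
Jun ∩ Uma ∩ Bob: 12:10–12:20, 15:40–16:00.
Jun ∩ Uma ∩ Bob ∩ Ximena: 15:40–15:50.
Jun ∩ Uma ∩ Bob ∩ Ximena ∩ Ines: 15:40–15:50.
Restricted to 08:10–17:00: 15:40–15:50.
Single common window of 10 minutes.

10 minutes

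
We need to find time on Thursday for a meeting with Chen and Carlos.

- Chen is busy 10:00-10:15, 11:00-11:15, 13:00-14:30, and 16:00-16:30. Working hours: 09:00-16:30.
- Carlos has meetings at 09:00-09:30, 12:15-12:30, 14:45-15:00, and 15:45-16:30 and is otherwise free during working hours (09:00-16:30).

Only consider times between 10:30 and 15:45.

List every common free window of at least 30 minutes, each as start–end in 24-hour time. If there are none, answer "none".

10:30–11:00, 11:15–12:15, 12:30–13:00, 15:00–15:45

Chen free within 09:00–16:30: 09:00–10:00, 10:15–11:00, 11:15–13:00, 14:30–16:00.
Carlos free within 09:00–16:30: 09:30–12:15, 12:30–14:45, 15:00–15:45.
Chen ∩ Carlos: 09:30–10:00, 10:15–11:00, 11:15–12:15, 12:30–13:00, 14:30–14:45, 15:00–15:45.
Restricted to 10:30–15:45: 10:30–11:00, 11:15–12:15, 12:30–13:00, 14:30–14:45, 15:00–15:45.
Windows ≥ 30 min: 10:30–11:00, 11:15–12:15, 12:30–13:00, 15:00–15:45.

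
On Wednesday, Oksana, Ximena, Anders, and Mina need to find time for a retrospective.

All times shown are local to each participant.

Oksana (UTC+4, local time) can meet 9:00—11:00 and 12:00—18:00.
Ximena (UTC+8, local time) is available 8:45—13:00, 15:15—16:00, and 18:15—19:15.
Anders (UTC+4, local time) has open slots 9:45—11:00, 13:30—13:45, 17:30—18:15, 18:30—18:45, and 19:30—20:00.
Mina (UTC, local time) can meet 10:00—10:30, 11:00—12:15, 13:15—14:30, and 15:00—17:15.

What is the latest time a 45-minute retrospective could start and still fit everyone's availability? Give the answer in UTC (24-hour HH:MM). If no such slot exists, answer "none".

none

Oksana → UTC: 05:00–07:00, 08:00–14:00.
Ximena → UTC: 00:45–05:00, 07:15–08:00, 10:15–11:15.
Anders → UTC: 05:45–07:00, 09:30–09:45, 13:30–14:15, 14:30–14:45, 15:30–16:00.
Mina → UTC: 10:00–10:30, 11:00–12:15, 13:15–14:30, 15:00–17:15.
Oksana ∩ Ximena: 10:15–11:15.
Oksana ∩ Ximena ∩ Anders: (none).
Oksana ∩ Ximena ∩ Anders ∩ Mina: (none).
Windows ≥ 45 min: (none).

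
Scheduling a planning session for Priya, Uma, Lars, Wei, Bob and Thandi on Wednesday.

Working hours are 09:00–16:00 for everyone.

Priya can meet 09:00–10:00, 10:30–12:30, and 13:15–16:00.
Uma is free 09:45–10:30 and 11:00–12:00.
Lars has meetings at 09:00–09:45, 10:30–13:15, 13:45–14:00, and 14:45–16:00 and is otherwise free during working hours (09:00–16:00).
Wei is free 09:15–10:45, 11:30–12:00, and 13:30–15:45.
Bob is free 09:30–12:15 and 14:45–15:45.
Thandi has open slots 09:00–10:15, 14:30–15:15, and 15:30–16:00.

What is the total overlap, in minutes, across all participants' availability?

15 minutes

Lars free within 09:00–16:00: 09:45–10:30, 13:15–13:45, 14:00–14:45.
Priya ∩ Uma: 09:45–10:00, 11:00–12:00.
Priya ∩ Uma ∩ Lars: 09:45–10:00.
Priya ∩ Uma ∩ Lars ∩ Wei: 09:45–10:00.
Priya ∩ Uma ∩ Lars ∩ Wei ∩ Bob: 09:45–10:00.
Priya ∩ Uma ∩ Lars ∩ Wei ∩ Bob ∩ Thandi: 09:45–10:00.
Total common minutes: 15.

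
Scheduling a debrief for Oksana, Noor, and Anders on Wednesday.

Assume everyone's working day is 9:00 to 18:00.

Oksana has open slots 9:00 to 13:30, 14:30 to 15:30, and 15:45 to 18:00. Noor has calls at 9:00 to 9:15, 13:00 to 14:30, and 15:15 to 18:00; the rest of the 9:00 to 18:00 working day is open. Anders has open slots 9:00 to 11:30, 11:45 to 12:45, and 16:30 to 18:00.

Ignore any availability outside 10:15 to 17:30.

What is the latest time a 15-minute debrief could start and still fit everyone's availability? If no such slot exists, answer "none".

Noor free within 09:00–18:00: 09:15–13:00, 14:30–15:15.
Oksana ∩ Noor: 09:15–13:00, 14:30–15:15.
Oksana ∩ Noor ∩ Anders: 09:15–11:30, 11:45–12:45.
Restricted to 10:15–17:30: 10:15–11:30, 11:45–12:45.
Windows ≥ 15 min: 10:15–11:30, 11:45–12:45.
Latest start in the last window 11:45–12:45 is 12:45 − 15 min = 12:30.

12:30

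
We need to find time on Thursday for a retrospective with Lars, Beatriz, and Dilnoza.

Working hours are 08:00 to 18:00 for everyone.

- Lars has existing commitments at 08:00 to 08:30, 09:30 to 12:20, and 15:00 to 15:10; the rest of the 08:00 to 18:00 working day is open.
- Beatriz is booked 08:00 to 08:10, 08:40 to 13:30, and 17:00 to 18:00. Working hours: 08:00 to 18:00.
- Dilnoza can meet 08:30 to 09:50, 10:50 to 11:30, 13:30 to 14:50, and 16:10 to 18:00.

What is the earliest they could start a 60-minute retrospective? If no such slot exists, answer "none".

Lars free within 08:00–18:00: 08:30–09:30, 12:20–15:00, 15:10–18:00.
Beatriz free within 08:00–18:00: 08:10–08:40, 13:30–17:00.
Lars ∩ Beatriz: 08:30–08:40, 13:30–15:00, 15:10–17:00.
Lars ∩ Beatriz ∩ Dilnoza: 08:30–08:40, 13:30–14:50, 16:10–17:00.
Windows ≥ 60 min: 13:30–14:50.
Earliest such window starts at 13:30.

13:30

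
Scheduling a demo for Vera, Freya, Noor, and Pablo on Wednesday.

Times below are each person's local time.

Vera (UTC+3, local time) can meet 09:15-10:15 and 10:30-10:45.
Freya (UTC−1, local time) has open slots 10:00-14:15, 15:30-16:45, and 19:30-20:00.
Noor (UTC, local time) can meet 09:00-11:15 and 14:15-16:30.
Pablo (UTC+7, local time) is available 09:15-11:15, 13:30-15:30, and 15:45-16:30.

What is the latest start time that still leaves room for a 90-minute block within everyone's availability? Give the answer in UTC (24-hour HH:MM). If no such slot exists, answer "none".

Vera → UTC: 06:15–07:15, 07:30–07:45.
Freya → UTC: 11:00–15:15, 16:30–17:45, 20:30–21:00.
Noor → UTC: 09:00–11:15, 14:15–16:30.
Pablo → UTC: 02:15–04:15, 06:30–08:30, 08:45–09:30.
Vera ∩ Freya: (none).
Vera ∩ Freya ∩ Noor: (none).
Vera ∩ Freya ∩ Noor ∩ Pablo: (none).
Windows ≥ 90 min: (none).

none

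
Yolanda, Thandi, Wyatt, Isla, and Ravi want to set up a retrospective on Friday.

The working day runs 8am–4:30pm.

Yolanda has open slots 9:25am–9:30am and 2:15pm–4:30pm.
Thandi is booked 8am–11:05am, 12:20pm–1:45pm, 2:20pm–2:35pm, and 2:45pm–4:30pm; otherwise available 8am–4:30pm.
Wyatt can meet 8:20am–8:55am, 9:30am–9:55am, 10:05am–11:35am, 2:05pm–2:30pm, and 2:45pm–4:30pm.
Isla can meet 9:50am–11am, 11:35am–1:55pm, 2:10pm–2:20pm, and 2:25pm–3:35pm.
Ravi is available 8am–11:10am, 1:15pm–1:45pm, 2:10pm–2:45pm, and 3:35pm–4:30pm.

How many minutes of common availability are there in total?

5 minutes

Thandi free within 08:00–16:30: 11:05–12:20, 13:45–14:20, 14:35–14:45.
Yolanda ∩ Thandi: 14:15–14:20, 14:35–14:45.
Yolanda ∩ Thandi ∩ Wyatt: 14:15–14:20.
Yolanda ∩ Thandi ∩ Wyatt ∩ Isla: 14:15–14:20.
Yolanda ∩ Thandi ∩ Wyatt ∩ Isla ∩ Ravi: 14:15–14:20.
Total common minutes: 5.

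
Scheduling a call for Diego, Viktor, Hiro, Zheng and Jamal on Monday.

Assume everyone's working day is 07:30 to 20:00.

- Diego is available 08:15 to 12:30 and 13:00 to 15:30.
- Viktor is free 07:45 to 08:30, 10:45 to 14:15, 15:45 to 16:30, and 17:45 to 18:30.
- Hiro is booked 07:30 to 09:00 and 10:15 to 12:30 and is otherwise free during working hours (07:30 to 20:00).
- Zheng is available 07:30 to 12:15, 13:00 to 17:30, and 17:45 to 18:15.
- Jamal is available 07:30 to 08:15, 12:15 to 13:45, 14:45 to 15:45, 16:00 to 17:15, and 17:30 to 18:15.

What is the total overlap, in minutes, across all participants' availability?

Hiro free within 07:30–20:00: 09:00–10:15, 12:30–20:00.
Diego ∩ Viktor: 08:15–08:30, 10:45–12:30, 13:00–14:15.
Diego ∩ Viktor ∩ Hiro: 13:00–14:15.
Diego ∩ Viktor ∩ Hiro ∩ Zheng: 13:00–14:15.
Diego ∩ Viktor ∩ Hiro ∩ Zheng ∩ Jamal: 13:00–13:45.
Total common minutes: 45.

45 minutes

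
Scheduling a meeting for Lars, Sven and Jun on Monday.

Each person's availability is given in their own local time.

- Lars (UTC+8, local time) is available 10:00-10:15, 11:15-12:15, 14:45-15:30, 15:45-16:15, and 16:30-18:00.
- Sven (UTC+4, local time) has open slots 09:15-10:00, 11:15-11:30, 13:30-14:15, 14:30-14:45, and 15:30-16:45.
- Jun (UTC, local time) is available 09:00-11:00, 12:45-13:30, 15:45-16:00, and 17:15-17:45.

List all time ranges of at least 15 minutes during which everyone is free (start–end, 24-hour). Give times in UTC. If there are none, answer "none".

Lars → UTC: 02:00–02:15, 03:15–04:15, 06:45–07:30, 07:45–08:15, 08:30–10:00.
Sven → UTC: 05:15–06:00, 07:15–07:30, 09:30–10:15, 10:30–10:45, 11:30–12:45.
Jun → UTC: 09:00–11:00, 12:45–13:30, 15:45–16:00, 17:15–17:45.
Lars ∩ Sven: 07:15–07:30, 09:30–10:00.
Lars ∩ Sven ∩ Jun: 09:30–10:00.
Windows ≥ 15 min: 09:30–10:00.

09:30–10:00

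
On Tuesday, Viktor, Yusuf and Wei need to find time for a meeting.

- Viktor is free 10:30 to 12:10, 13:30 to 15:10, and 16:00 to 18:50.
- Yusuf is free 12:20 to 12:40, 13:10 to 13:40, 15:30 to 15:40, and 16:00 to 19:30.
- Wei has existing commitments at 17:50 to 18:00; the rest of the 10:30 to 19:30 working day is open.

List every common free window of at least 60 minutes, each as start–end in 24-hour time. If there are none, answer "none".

16:00–17:50

Wei free within 10:30–19:30: 10:30–17:50, 18:00–19:30.
Viktor ∩ Yusuf: 13:30–13:40, 16:00–18:50.
Viktor ∩ Yusuf ∩ Wei: 13:30–13:40, 16:00–17:50, 18:00–18:50.
Windows ≥ 60 min: 16:00–17:50.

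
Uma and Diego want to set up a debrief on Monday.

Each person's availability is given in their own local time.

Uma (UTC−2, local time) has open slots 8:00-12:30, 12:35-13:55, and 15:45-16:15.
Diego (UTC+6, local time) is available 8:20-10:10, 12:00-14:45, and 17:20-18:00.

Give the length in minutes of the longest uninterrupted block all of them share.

40 minutes

Uma → UTC: 10:00–14:30, 14:35–15:55, 17:45–18:15.
Diego → UTC: 02:20–04:10, 06:00–08:45, 11:20–12:00.
Uma ∩ Diego: 11:20–12:00.
Single common window of 40 minutes.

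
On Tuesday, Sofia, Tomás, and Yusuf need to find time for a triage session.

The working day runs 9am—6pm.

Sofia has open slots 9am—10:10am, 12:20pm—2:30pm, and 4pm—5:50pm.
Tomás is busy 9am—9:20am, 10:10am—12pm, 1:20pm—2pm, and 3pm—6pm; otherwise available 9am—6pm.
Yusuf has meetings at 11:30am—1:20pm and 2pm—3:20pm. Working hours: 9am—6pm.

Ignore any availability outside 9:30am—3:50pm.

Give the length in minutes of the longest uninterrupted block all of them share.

Tomás free within 09:00–18:00: 09:20–10:10, 12:00–13:20, 14:00–15:00.
Yusuf free within 09:00–18:00: 09:00–11:30, 13:20–14:00, 15:20–18:00.
Sofia ∩ Tomás: 09:20–10:10, 12:20–13:20, 14:00–14:30.
Sofia ∩ Tomás ∩ Yusuf: 09:20–10:10.
Restricted to 09:30–15:50: 09:30–10:10.
Single common window of 40 minutes.

40 minutes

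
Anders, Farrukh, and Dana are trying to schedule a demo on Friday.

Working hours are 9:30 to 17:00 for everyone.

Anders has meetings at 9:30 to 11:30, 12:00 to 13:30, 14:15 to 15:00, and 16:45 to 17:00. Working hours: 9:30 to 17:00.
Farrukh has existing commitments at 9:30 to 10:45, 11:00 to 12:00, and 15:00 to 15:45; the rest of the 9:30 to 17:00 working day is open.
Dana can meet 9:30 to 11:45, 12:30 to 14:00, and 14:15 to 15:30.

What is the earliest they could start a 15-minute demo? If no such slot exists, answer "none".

Anders free within 09:30–17:00: 11:30–12:00, 13:30–14:15, 15:00–16:45.
Farrukh free within 09:30–17:00: 10:45–11:00, 12:00–15:00, 15:45–17:00.
Anders ∩ Farrukh: 13:30–14:15, 15:45–16:45.
Anders ∩ Farrukh ∩ Dana: 13:30–14:00.
Windows ≥ 15 min: 13:30–14:00.
Earliest such window starts at 13:30.

13:30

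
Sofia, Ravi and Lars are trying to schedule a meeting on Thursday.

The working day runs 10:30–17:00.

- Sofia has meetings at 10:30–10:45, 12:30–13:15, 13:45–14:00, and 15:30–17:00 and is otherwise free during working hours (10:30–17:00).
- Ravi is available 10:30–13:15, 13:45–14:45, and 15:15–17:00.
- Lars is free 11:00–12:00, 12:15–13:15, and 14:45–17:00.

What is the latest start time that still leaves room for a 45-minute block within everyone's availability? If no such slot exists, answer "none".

11:15

Sofia free within 10:30–17:00: 10:45–12:30, 13:15–13:45, 14:00–15:30.
Sofia ∩ Ravi: 10:45–12:30, 14:00–14:45, 15:15–15:30.
Sofia ∩ Ravi ∩ Lars: 11:00–12:00, 12:15–12:30, 15:15–15:30.
Windows ≥ 45 min: 11:00–12:00.
Latest start in the last window 11:00–12:00 is 12:00 − 45 min = 11:15.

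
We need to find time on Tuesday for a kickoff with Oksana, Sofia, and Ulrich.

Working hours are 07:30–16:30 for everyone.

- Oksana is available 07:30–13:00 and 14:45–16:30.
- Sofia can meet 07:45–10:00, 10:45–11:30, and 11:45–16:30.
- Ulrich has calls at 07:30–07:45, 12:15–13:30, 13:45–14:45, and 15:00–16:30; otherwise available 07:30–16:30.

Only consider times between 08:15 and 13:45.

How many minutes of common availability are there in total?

Ulrich free within 07:30–16:30: 07:45–12:15, 13:30–13:45, 14:45–15:00.
Oksana ∩ Sofia: 07:45–10:00, 10:45–11:30, 11:45–13:00, 14:45–16:30.
Oksana ∩ Sofia ∩ Ulrich: 07:45–10:00, 10:45–11:30, 11:45–12:15, 14:45–15:00.
Restricted to 08:15–13:45: 08:15–10:00, 10:45–11:30, 11:45–12:15.
Total common minutes: 105 + 45 + 30 = 180.

180 minutes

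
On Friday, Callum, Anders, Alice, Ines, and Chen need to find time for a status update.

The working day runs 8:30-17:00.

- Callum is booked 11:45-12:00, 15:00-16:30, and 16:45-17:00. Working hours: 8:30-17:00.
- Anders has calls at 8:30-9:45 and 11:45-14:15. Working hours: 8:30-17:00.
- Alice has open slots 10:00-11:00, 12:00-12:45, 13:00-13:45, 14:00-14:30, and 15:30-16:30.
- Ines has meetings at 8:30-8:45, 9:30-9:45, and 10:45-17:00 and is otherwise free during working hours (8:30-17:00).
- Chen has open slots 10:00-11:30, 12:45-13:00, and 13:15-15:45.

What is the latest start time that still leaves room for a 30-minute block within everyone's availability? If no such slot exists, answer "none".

10:15

Callum free within 08:30–17:00: 08:30–11:45, 12:00–15:00, 16:30–16:45.
Anders free within 08:30–17:00: 09:45–11:45, 14:15–17:00.
Ines free within 08:30–17:00: 08:45–09:30, 09:45–10:45.
Callum ∩ Anders: 09:45–11:45, 14:15–15:00, 16:30–16:45.
Callum ∩ Anders ∩ Alice: 10:00–11:00, 14:15–14:30.
Callum ∩ Anders ∩ Alice ∩ Ines: 10:00–10:45.
Callum ∩ Anders ∩ Alice ∩ Ines ∩ Chen: 10:00–10:45.
Windows ≥ 30 min: 10:00–10:45.
Latest start in the last window 10:00–10:45 is 10:45 − 30 min = 10:15.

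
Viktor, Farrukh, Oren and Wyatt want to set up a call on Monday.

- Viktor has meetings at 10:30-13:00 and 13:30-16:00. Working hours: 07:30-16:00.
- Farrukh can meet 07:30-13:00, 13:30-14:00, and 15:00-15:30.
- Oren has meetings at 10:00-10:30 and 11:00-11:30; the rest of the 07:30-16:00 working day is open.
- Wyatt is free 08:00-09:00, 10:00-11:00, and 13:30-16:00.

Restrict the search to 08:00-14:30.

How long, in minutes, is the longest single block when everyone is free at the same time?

Viktor free within 07:30–16:00: 07:30–10:30, 13:00–13:30.
Oren free within 07:30–16:00: 07:30–10:00, 10:30–11:00, 11:30–16:00.
Viktor ∩ Farrukh: 07:30–10:30.
Viktor ∩ Farrukh ∩ Oren: 07:30–10:00.
Viktor ∩ Farrukh ∩ Oren ∩ Wyatt: 08:00–09:00.
Restricted to 08:00–14:30: 08:00–09:00.
Single common window of 60 minutes.

60 minutes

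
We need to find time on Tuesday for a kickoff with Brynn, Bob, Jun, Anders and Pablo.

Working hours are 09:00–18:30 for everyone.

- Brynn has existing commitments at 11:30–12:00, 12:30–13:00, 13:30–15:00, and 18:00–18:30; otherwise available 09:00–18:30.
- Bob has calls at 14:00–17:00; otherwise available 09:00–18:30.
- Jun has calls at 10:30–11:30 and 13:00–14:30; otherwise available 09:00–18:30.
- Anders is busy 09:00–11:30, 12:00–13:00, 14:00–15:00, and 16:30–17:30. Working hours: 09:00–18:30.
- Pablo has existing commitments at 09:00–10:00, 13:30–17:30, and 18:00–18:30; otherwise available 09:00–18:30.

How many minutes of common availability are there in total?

30 minutes

Brynn free within 09:00–18:30: 09:00–11:30, 12:00–12:30, 13:00–13:30, 15:00–18:00.
Bob free within 09:00–18:30: 09:00–14:00, 17:00–18:30.
Jun free within 09:00–18:30: 09:00–10:30, 11:30–13:00, 14:30–18:30.
Anders free within 09:00–18:30: 11:30–12:00, 13:00–14:00, 15:00–16:30, 17:30–18:30.
Pablo free within 09:00–18:30: 10:00–13:30, 17:30–18:00.
Brynn ∩ Bob: 09:00–11:30, 12:00–12:30, 13:00–13:30, 17:00–18:00.
Brynn ∩ Bob ∩ Jun: 09:00–10:30, 12:00–12:30, 17:00–18:00.
Brynn ∩ Bob ∩ Jun ∩ Anders: 17:30–18:00.
Brynn ∩ Bob ∩ Jun ∩ Anders ∩ Pablo: 17:30–18:00.
Total common minutes: 30.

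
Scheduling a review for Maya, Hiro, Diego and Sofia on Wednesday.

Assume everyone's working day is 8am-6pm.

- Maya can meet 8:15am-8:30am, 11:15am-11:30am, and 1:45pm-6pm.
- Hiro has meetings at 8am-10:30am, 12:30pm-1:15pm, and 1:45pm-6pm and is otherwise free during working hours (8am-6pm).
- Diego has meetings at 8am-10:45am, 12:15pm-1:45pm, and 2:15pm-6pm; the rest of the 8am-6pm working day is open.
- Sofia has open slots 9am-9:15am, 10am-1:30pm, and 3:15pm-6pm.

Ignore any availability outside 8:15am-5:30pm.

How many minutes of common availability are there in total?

Hiro free within 08:00–18:00: 10:30–12:30, 13:15–13:45.
Diego free within 08:00–18:00: 10:45–12:15, 13:45–14:15.
Maya ∩ Hiro: 11:15–11:30.
Maya ∩ Hiro ∩ Diego: 11:15–11:30.
Maya ∩ Hiro ∩ Diego ∩ Sofia: 11:15–11:30.
Restricted to 08:15–17:30: 11:15–11:30.
Total common minutes: 15.

15 minutes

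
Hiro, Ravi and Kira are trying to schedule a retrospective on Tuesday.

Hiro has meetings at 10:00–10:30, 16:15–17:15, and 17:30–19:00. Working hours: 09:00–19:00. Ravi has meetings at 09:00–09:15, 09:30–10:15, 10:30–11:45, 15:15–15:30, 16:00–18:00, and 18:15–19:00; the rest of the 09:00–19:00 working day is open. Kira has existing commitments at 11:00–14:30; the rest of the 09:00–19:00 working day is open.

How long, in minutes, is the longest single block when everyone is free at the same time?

45 minutes

Hiro free within 09:00–19:00: 09:00–10:00, 10:30–16:15, 17:15–17:30.
Ravi free within 09:00–19:00: 09:15–09:30, 10:15–10:30, 11:45–15:15, 15:30–16:00, 18:00–18:15.
Kira free within 09:00–19:00: 09:00–11:00, 14:30–19:00.
Hiro ∩ Ravi: 09:15–09:30, 11:45–15:15, 15:30–16:00.
Hiro ∩ Ravi ∩ Kira: 09:15–09:30, 14:30–15:15, 15:30–16:00.
Common window lengths: 15, 45, 30 min; longest is 45.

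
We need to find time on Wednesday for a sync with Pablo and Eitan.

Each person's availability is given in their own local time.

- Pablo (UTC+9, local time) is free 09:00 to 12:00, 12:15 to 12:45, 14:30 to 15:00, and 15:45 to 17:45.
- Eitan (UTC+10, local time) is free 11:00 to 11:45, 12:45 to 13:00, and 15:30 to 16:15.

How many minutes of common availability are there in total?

Pablo → UTC: 00:00–03:00, 03:15–03:45, 05:30–06:00, 06:45–08:45.
Eitan → UTC: 01:00–01:45, 02:45–03:00, 05:30–06:15.
Pablo ∩ Eitan: 01:00–01:45, 02:45–03:00, 05:30–06:00.
Total common minutes: 45 + 15 + 30 = 90.

90 minutes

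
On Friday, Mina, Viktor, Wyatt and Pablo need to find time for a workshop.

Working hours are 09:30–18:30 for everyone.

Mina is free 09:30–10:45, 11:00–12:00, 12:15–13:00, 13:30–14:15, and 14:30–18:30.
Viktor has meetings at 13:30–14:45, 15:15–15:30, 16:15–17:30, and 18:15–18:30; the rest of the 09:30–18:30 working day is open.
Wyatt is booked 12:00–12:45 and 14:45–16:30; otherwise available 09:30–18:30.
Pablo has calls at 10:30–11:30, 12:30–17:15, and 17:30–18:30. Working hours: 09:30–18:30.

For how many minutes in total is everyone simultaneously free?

90 minutes

Viktor free within 09:30–18:30: 09:30–13:30, 14:45–15:15, 15:30–16:15, 17:30–18:15.
Wyatt free within 09:30–18:30: 09:30–12:00, 12:45–14:45, 16:30–18:30.
Pablo free within 09:30–18:30: 09:30–10:30, 11:30–12:30, 17:15–17:30.
Mina ∩ Viktor: 09:30–10:45, 11:00–12:00, 12:15–13:00, 14:45–15:15, 15:30–16:15, 17:30–18:15.
Mina ∩ Viktor ∩ Wyatt: 09:30–10:45, 11:00–12:00, 12:45–13:00, 17:30–18:15.
Mina ∩ Viktor ∩ Wyatt ∩ Pablo: 09:30–10:30, 11:30–12:00.
Total common minutes: 60 + 30 = 90.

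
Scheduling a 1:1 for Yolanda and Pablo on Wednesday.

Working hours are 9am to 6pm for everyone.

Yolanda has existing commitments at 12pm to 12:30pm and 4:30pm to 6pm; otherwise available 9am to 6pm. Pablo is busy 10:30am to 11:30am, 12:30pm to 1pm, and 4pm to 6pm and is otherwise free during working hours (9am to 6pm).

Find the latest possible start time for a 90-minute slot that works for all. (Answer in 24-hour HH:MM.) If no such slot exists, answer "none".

Yolanda free within 09:00–18:00: 09:00–12:00, 12:30–16:30.
Pablo free within 09:00–18:00: 09:00–10:30, 11:30–12:30, 13:00–16:00.
Yolanda ∩ Pablo: 09:00–10:30, 11:30–12:00, 13:00–16:00.
Windows ≥ 90 min: 09:00–10:30, 13:00–16:00.
Latest start in the last window 13:00–16:00 is 16:00 − 90 min = 14:30.

14:30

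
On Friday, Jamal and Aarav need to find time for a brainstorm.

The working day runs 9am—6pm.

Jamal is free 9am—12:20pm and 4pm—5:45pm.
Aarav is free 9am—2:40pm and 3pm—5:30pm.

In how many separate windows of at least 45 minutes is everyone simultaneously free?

Jamal ∩ Aarav: 09:00–12:20, 16:00–17:30.
Windows ≥ 45 min: 09:00–12:20, 16:00–17:30.
That's 2 windows.

2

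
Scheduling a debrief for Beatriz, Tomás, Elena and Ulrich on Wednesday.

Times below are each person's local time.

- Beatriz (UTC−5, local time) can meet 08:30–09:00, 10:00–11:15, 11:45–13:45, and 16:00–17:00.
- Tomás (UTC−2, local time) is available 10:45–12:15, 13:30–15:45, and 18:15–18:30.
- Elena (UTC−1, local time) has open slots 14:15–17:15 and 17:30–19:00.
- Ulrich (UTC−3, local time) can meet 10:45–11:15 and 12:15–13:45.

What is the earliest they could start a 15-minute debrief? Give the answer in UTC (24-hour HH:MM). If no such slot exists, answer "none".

15:30

Beatriz → UTC: 13:30–14:00, 15:00–16:15, 16:45–18:45, 21:00–22:00.
Tomás → UTC: 12:45–14:15, 15:30–17:45, 20:15–20:30.
Elena → UTC: 15:15–18:15, 18:30–20:00.
Ulrich → UTC: 13:45–14:15, 15:15–16:45.
Beatriz ∩ Tomás: 13:30–14:00, 15:30–16:15, 16:45–17:45.
Beatriz ∩ Tomás ∩ Elena: 15:30–16:15, 16:45–17:45.
Beatriz ∩ Tomás ∩ Elena ∩ Ulrich: 15:30–16:15.
Windows ≥ 15 min: 15:30–16:15.
Earliest such window starts at 15:30.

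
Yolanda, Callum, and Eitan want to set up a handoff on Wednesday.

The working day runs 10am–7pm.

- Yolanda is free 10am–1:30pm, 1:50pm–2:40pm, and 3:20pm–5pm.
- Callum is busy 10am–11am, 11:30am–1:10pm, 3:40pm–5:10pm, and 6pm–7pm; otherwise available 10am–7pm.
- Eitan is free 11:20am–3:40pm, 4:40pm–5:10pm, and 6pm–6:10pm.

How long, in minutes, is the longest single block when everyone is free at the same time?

Callum free within 10:00–19:00: 11:00–11:30, 13:10–15:40, 17:10–18:00.
Yolanda ∩ Callum: 11:00–11:30, 13:10–13:30, 13:50–14:40, 15:20–15:40.
Yolanda ∩ Callum ∩ Eitan: 11:20–11:30, 13:10–13:30, 13:50–14:40, 15:20–15:40.
Common window lengths: 10, 20, 50, 20 min; longest is 50.

50 minutes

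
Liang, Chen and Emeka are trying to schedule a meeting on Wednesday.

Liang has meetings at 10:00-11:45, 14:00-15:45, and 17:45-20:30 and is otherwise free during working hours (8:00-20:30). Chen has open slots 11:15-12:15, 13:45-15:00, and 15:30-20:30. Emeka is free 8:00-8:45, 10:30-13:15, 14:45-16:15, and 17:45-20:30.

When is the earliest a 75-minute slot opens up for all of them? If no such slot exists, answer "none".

Liang free within 08:00–20:30: 08:00–10:00, 11:45–14:00, 15:45–17:45.
Liang ∩ Chen: 11:45–12:15, 13:45–14:00, 15:45–17:45.
Liang ∩ Chen ∩ Emeka: 11:45–12:15, 15:45–16:15.
Windows ≥ 75 min: (none).

none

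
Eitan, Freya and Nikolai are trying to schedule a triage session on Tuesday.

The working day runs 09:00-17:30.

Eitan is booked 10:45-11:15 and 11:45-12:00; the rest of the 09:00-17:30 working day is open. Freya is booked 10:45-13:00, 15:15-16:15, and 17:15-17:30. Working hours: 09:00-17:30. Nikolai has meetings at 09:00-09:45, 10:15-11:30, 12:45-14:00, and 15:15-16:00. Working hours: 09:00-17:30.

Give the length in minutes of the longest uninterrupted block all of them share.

75 minutes

Eitan free within 09:00–17:30: 09:00–10:45, 11:15–11:45, 12:00–17:30.
Freya free within 09:00–17:30: 09:00–10:45, 13:00–15:15, 16:15–17:15.
Nikolai free within 09:00–17:30: 09:45–10:15, 11:30–12:45, 14:00–15:15, 16:00–17:30.
Eitan ∩ Freya: 09:00–10:45, 13:00–15:15, 16:15–17:15.
Eitan ∩ Freya ∩ Nikolai: 09:45–10:15, 14:00–15:15, 16:15–17:15.
Common window lengths: 30, 75, 60 min; longest is 75.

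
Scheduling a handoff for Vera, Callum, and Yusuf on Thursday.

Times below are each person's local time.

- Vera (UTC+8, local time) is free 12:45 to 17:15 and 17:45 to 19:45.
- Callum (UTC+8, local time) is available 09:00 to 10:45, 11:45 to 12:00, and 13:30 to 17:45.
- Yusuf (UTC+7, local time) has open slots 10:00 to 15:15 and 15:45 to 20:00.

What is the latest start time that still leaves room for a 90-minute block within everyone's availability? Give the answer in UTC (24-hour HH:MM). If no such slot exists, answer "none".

06:45

Vera → UTC: 04:45–09:15, 09:45–11:45.
Callum → UTC: 01:00–02:45, 03:45–04:00, 05:30–09:45.
Yusuf → UTC: 03:00–08:15, 08:45–13:00.
Vera ∩ Callum: 05:30–09:15.
Vera ∩ Callum ∩ Yusuf: 05:30–08:15, 08:45–09:15.
Windows ≥ 90 min: 05:30–08:15.
Latest start in the last window 05:30–08:15 is 08:15 − 90 min = 06:45.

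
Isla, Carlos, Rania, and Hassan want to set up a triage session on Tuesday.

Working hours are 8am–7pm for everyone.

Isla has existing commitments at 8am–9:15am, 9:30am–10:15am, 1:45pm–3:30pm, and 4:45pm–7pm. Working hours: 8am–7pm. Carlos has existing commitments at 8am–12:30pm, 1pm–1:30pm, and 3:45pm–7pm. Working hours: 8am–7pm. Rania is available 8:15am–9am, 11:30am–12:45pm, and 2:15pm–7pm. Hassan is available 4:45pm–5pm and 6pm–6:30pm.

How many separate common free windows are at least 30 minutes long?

Isla free within 08:00–19:00: 09:15–09:30, 10:15–13:45, 15:30–16:45.
Carlos free within 08:00–19:00: 12:30–13:00, 13:30–15:45.
Isla ∩ Carlos: 12:30–13:00, 13:30–13:45, 15:30–15:45.
Isla ∩ Carlos ∩ Rania: 12:30–12:45, 15:30–15:45.
Isla ∩ Carlos ∩ Rania ∩ Hassan: (none).
Windows ≥ 30 min: (none).
That's 0 windows.

0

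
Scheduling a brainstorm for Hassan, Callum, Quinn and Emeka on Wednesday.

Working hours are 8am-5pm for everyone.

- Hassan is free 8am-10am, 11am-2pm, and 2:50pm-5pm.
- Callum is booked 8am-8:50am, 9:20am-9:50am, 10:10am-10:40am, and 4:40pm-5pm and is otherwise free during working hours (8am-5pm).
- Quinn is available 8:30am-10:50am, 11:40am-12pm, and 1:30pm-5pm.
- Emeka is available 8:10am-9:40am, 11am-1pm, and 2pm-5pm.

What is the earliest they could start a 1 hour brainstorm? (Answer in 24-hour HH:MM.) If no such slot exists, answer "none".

14:50

Callum free within 08:00–17:00: 08:50–09:20, 09:50–10:10, 10:40–16:40.
Hassan ∩ Callum: 08:50–09:20, 09:50–10:00, 11:00–14:00, 14:50–16:40.
Hassan ∩ Callum ∩ Quinn: 08:50–09:20, 09:50–10:00, 11:40–12:00, 13:30–14:00, 14:50–16:40.
Hassan ∩ Callum ∩ Quinn ∩ Emeka: 08:50–09:20, 11:40–12:00, 14:50–16:40.
Windows ≥ 60 min: 14:50–16:40.
Earliest such window starts at 14:50.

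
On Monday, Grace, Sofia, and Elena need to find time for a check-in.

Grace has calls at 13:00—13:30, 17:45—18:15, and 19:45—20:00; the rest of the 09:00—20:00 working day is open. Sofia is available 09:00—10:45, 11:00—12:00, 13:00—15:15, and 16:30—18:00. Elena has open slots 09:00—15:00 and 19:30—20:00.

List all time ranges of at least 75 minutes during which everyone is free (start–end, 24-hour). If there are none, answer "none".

Grace free within 09:00–20:00: 09:00–13:00, 13:30–17:45, 18:15–19:45.
Grace ∩ Sofia: 09:00–10:45, 11:00–12:00, 13:30–15:15, 16:30–17:45.
Grace ∩ Sofia ∩ Elena: 09:00–10:45, 11:00–12:00, 13:30–15:00.
Windows ≥ 75 min: 09:00–10:45, 13:30–15:00.

09:00–10:45, 13:30–15:00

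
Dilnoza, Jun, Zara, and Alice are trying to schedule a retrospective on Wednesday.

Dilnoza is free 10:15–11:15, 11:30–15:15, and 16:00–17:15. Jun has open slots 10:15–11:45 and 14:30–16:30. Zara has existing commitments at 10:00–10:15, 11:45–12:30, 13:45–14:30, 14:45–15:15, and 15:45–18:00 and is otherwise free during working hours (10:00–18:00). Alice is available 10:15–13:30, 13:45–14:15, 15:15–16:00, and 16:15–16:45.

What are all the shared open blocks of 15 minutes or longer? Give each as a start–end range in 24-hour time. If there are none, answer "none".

Zara free within 10:00–18:00: 10:15–11:45, 12:30–13:45, 14:30–14:45, 15:15–15:45.
Dilnoza ∩ Jun: 10:15–11:15, 11:30–11:45, 14:30–15:15, 16:00–16:30.
Dilnoza ∩ Jun ∩ Zara: 10:15–11:15, 11:30–11:45, 14:30–14:45.
Dilnoza ∩ Jun ∩ Zara ∩ Alice: 10:15–11:15, 11:30–11:45.
Windows ≥ 15 min: 10:15–11:15, 11:30–11:45.

10:15–11:15, 11:30–11:45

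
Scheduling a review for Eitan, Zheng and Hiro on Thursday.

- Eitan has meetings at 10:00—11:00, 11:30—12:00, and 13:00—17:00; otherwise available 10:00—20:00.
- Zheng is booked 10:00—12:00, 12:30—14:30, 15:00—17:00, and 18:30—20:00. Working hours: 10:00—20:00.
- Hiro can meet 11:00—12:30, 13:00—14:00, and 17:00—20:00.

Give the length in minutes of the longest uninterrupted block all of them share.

Eitan free within 10:00–20:00: 11:00–11:30, 12:00–13:00, 17:00–20:00.
Zheng free within 10:00–20:00: 12:00–12:30, 14:30–15:00, 17:00–18:30.
Eitan ∩ Zheng: 12:00–12:30, 17:00–18:30.
Eitan ∩ Zheng ∩ Hiro: 12:00–12:30, 17:00–18:30.
Common window lengths: 30, 90 min; longest is 90.

90 minutes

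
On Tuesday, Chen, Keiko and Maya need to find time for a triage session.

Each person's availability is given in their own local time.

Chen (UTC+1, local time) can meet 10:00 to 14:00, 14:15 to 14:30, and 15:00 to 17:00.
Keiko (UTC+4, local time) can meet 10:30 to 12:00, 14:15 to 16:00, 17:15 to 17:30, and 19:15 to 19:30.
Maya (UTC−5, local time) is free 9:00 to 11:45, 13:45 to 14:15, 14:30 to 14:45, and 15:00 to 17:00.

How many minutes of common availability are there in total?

15 minutes

Chen → UTC: 09:00–13:00, 13:15–13:30, 14:00–16:00.
Keiko → UTC: 06:30–08:00, 10:15–12:00, 13:15–13:30, 15:15–15:30.
Maya → UTC: 14:00–16:45, 18:45–19:15, 19:30–19:45, 20:00–22:00.
Chen ∩ Keiko: 10:15–12:00, 13:15–13:30, 15:15–15:30.
Chen ∩ Keiko ∩ Maya: 15:15–15:30.
Total common minutes: 15.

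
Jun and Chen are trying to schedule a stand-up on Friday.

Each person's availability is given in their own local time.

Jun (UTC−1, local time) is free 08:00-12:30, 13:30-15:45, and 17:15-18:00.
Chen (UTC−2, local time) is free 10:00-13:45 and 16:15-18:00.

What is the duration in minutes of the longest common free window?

90 minutes

Jun → UTC: 09:00–13:30, 14:30–16:45, 18:15–19:00.
Chen → UTC: 12:00–15:45, 18:15–20:00.
Jun ∩ Chen: 12:00–13:30, 14:30–15:45, 18:15–19:00.
Common window lengths: 90, 75, 45 min; longest is 90.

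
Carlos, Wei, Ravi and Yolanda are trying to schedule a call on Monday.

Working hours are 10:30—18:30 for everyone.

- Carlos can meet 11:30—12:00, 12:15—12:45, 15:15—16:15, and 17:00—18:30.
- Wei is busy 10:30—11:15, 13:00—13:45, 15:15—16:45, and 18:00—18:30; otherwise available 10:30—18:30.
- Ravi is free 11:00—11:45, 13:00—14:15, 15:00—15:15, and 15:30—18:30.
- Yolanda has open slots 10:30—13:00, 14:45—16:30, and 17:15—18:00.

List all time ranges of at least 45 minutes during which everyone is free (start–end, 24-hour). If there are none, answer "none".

17:15–18:00

Wei free within 10:30–18:30: 11:15–13:00, 13:45–15:15, 16:45–18:00.
Carlos ∩ Wei: 11:30–12:00, 12:15–12:45, 17:00–18:00.
Carlos ∩ Wei ∩ Ravi: 11:30–11:45, 17:00–18:00.
Carlos ∩ Wei ∩ Ravi ∩ Yolanda: 11:30–11:45, 17:15–18:00.
Windows ≥ 45 min: 17:15–18:00.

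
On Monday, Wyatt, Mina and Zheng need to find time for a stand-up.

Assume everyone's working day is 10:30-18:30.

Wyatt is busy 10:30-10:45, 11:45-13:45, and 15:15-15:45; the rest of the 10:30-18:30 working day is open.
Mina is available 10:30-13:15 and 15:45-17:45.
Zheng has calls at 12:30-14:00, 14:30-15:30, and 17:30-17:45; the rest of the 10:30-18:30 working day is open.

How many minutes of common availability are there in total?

Wyatt free within 10:30–18:30: 10:45–11:45, 13:45–15:15, 15:45–18:30.
Zheng free within 10:30–18:30: 10:30–12:30, 14:00–14:30, 15:30–17:30, 17:45–18:30.
Wyatt ∩ Mina: 10:45–11:45, 15:45–17:45.
Wyatt ∩ Mina ∩ Zheng: 10:45–11:45, 15:45–17:30.
Total common minutes: 60 + 105 = 165.

165 minutes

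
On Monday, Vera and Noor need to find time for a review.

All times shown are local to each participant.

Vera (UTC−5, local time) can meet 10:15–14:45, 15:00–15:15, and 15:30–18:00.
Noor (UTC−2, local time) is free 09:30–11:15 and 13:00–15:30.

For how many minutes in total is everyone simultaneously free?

135 minutes

Vera → UTC: 15:15–19:45, 20:00–20:15, 20:30–23:00.
Noor → UTC: 11:30–13:15, 15:00–17:30.
Vera ∩ Noor: 15:15–17:30.
Total common minutes: 135.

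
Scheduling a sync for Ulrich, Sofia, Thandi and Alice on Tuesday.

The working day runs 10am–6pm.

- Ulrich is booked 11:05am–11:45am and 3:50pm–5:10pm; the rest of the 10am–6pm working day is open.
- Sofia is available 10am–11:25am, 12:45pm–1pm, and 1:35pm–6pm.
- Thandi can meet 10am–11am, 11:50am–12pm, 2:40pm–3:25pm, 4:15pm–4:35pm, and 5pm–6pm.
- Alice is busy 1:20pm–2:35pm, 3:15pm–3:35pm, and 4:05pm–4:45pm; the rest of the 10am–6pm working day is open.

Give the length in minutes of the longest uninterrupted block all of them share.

60 minutes

Ulrich free within 10:00–18:00: 10:00–11:05, 11:45–15:50, 17:10–18:00.
Alice free within 10:00–18:00: 10:00–13:20, 14:35–15:15, 15:35–16:05, 16:45–18:00.
Ulrich ∩ Sofia: 10:00–11:05, 12:45–13:00, 13:35–15:50, 17:10–18:00.
Ulrich ∩ Sofia ∩ Thandi: 10:00–11:00, 14:40–15:25, 17:10–18:00.
Ulrich ∩ Sofia ∩ Thandi ∩ Alice: 10:00–11:00, 14:40–15:15, 17:10–18:00.
Common window lengths: 60, 35, 50 min; longest is 60.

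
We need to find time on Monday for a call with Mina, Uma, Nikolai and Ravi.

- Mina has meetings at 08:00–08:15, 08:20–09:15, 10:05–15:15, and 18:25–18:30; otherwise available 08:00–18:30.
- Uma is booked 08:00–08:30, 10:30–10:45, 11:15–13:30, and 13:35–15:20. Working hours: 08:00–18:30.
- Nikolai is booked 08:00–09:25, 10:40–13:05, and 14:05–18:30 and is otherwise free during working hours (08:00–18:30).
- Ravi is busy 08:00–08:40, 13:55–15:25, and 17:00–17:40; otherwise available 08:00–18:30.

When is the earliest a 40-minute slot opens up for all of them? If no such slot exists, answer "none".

09:25

Mina free within 08:00–18:30: 08:15–08:20, 09:15–10:05, 15:15–18:25.
Uma free within 08:00–18:30: 08:30–10:30, 10:45–11:15, 13:30–13:35, 15:20–18:30.
Nikolai free within 08:00–18:30: 09:25–10:40, 13:05–14:05.
Ravi free within 08:00–18:30: 08:40–13:55, 15:25–17:00, 17:40–18:30.
Mina ∩ Uma: 09:15–10:05, 15:20–18:25.
Mina ∩ Uma ∩ Nikolai: 09:25–10:05.
Mina ∩ Uma ∩ Nikolai ∩ Ravi: 09:25–10:05.
Windows ≥ 40 min: 09:25–10:05.
Earliest such window starts at 09:25.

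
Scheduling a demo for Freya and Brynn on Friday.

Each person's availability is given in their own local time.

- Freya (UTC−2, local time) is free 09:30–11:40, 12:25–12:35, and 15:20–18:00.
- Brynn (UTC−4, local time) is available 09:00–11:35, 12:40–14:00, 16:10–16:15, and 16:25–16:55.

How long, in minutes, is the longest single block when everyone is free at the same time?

Freya → UTC: 11:30–13:40, 14:25–14:35, 17:20–20:00.
Brynn → UTC: 13:00–15:35, 16:40–18:00, 20:10–20:15, 20:25–20:55.
Freya ∩ Brynn: 13:00–13:40, 14:25–14:35, 17:20–18:00.
Common window lengths: 40, 10, 40 min; longest is 40.

40 minutes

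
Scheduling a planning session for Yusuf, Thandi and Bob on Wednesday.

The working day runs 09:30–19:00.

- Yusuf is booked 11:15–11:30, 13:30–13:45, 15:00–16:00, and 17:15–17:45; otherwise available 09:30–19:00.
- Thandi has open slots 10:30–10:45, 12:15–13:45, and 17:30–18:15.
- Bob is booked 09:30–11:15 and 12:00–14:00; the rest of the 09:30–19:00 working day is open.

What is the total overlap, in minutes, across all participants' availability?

Yusuf free within 09:30–19:00: 09:30–11:15, 11:30–13:30, 13:45–15:00, 16:00–17:15, 17:45–19:00.
Bob free within 09:30–19:00: 11:15–12:00, 14:00–19:00.
Yusuf ∩ Thandi: 10:30–10:45, 12:15–13:30, 17:45–18:15.
Yusuf ∩ Thandi ∩ Bob: 17:45–18:15.
Total common minutes: 30.

30 minutes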